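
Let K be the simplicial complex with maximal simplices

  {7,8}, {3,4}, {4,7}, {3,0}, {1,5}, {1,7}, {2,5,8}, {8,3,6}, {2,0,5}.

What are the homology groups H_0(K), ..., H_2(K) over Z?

We work with the vertex ordering 0 < 1 < 2 < 3 < 4 < 5 < 6 < 7 < 8. The simplices of K, each written with vertices in increasing order, are:

  0-simplices (9): [0], [1], [2], [3], [4], [5], [6], [7], [8]
  1-simplices (14): [0,2], [0,3], [0,5], [1,5], [1,7], [2,5], [2,8], [3,4], [3,6], [3,8], [4,7], [5,8], [6,8], [7,8]
  2-simplices (3): [0,2,5], [2,5,8], [3,6,8]

Hence C_0 ≅ Z^9, C_1 ≅ Z^14, C_2 ≅ Z^3.

Boundary ∂_1: C_1 → C_0 sends each edge [p,q] (with p < q) to q − p. For instance
  ∂[4,7] = [7] − [4].
The resulting 9×14 matrix has rank 8, and its Smith normal form has invariant factors (1,1,1,1,1,1,1,1).

∂_2: C_2 → C_1 sends each 2-simplex [p,q,r] to [q,r] − [p,r] + [p,q]. For instance
  ∂[2,5,8] = [5,8] − [2,8] + [2,5],
  ∂[0,2,5] = [2,5] − [0,5] + [0,2].
This gives a 14×3 integer matrix of rank 3; reducing to Smith normal form yields diagonal entries (1,1,1).

Reading off H_k = ker ∂_k / im ∂_{k+1}:

  H_0: rank C_0 − rank ∂_1 = 9 − 8 = 1, and the invariant factors of ∂_1 are all 1, so H_0 ≅ Z.
  H_1: rank ker ∂_1 − rank ∂_2 = (14 − 8) − 3 = 3, and the invariant factors of ∂_2 are all 1, so H_1 ≅ Z^3.
  H_2: rank ker ∂_2 − rank ∂_3 = (3 − 3) − 0 = 0, and there is no ∂_3, so H_2 ≅ 0.

H_0 ≅ Z,  H_1 ≅ Z^3,  H_2 = 0.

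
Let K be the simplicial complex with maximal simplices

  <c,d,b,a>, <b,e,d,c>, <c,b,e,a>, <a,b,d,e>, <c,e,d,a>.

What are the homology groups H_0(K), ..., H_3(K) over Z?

H_0 ≅ Z,  H_1 = 0,  H_2 = 0,  H_3 ≅ Z.

Order the vertices as a < b < c < d < e. Listing each simplex with vertices in this order, K has dimension 3 with simplices:

  0-simplices (5): a, b, c, d, e
  1-simplices (10): ab, ac, ad, ae, bc, bd, be, cd, ce, de
  2-simplices (10): abc, abd, abe, acd, ace, ade, bcd, bce, bde, cde
  3-simplices (5): abcd, abce, abde, acde, bcde

giving chain groups C_0 ≅ Z^5, C_1 ≅ Z^10, C_2 ≅ Z^10, C_3 ≅ Z^5.

Boundary ∂_1: C_1 → C_0 is given by ∂[p,q] = [q] − [p]. For instance
  ∂ae = e − a.
As a 5×10 matrix over Z this has rank 4, with invariant factors (1,1,1,1).

Boundary ∂_2: C_2 → C_1 sends each 2-simplex [p,q,r] to [q,r] − [p,r] + [p,q]. For instance
  ∂ade = de − ae + ad,
  ∂abc = bc − ac + ab.
As a 10×10 matrix over Z this has rank 6, with invariant factors (1,1,1,1,1,1).

The boundary map ∂_3: C_3 → C_2 sends each 3-simplex σ to the alternating sum Σ_i (−1)^i (σ with its i-th vertex removed). For instance
  ∂abce = bce − ace + abe − abc,
  ∂bcde = cde − bde + bce − bcd.
This gives a 10×5 integer matrix of rank 4; reducing to Smith normal form yields diagonal entries (1,1,1,1).

From H_k ≅ ker(∂_k) / im(∂_{k+1}) we obtain:

  H_0: rank C_0 − rank ∂_1 = 5 − 4 = 1, and the invariant factors of ∂_1 are all 1, so H_0 ≅ Z.
  H_1: rank ker ∂_1 − rank ∂_2 = (10 − 4) − 6 = 0, and the invariant factors of ∂_2 are all 1, so H_1 ≅ 0.
  H_2: rank ker ∂_2 − rank ∂_3 = (10 − 6) − 4 = 0, and the invariant factors of ∂_3 are all 1, so H_2 ≅ 0.
  H_3: rank ker ∂_3 − rank ∂_4 = (5 − 4) − 0 = 1, and there is no ∂_4, so H_3 ≅ Z.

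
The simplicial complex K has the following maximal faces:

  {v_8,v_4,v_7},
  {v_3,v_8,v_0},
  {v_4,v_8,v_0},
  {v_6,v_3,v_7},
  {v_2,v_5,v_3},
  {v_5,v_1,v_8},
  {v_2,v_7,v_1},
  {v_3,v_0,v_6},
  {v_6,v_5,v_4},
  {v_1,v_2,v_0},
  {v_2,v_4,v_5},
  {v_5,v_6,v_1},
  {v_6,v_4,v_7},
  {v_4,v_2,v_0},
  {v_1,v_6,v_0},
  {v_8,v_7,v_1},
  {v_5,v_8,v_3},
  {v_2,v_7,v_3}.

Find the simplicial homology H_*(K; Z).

Take the total order v_0 < v_1 < v_2 < v_3 < v_4 < v_5 < v_6 < v_7 < v_8 on the vertex set. Then K (dimension 2) consists of the simplices:

  0-simplices (9): [v_0], [v_1], [v_2], [v_3], [v_4], [v_5], [v_6], [v_7], [v_8]
  1-simplices (27): (27 of them)
  2-simplices (18): (18 of them)

so the chain groups are C_0 ≅ Z^9, C_1 ≅ Z^27, C_2 ≅ Z^18.

Boundary ∂_1: C_1 → C_0 is given by ∂[p,q] = [q] − [p]. For instance
  ∂[v_4,v_8] = [v_8] − [v_4].
As a 9×27 matrix over Z this has rank 8, with invariant factors (1,1,1,1,1,1,1,1).

The boundary map ∂_2: C_2 → C_1 acts by ∂[p,q,r] = [q,r] − [p,r] + [p,q]. For instance
  ∂[v_4,v_5,v_6] = [v_5,v_6] − [v_4,v_6] + [v_4,v_5],
  ∂[v_4,v_7,v_8] = [v_7,v_8] − [v_4,v_8] + [v_4,v_7].
The 27×18 boundary matrix has rank 17 and Smith normal form diag(1,1,1,1,1,1,1,1,1,1,1,1,1,1,1,1,1).

Reading off H_k = ker ∂_k / im ∂_{k+1}:

  H_0: rank C_0 − rank ∂_1 = 9 − 8 = 1, and the invariant factors of ∂_1 are all 1, so H_0 = Z.
  H_1: rank ker ∂_1 − rank ∂_2 = (27 − 8) − 17 = 2, and the invariant factors of ∂_2 are all 1, so H_1 = Z^2.
  H_2: rank ker ∂_2 − rank ∂_3 = (18 − 17) − 0 = 1, and there is no ∂_3, so H_2 = Z.

(K is a triangulation of the torus T^2.)

H_0 ≅ Z,  H_1 ≅ Z^2,  H_2 ≅ Z.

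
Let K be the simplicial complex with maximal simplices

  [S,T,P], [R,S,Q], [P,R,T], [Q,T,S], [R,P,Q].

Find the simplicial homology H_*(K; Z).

K has 5 vertices, 10 edges, 5 triangles.
rank ∂_0 = 0, rank ∂_1 = 4 ⇒ b_0 = 5 − 0 − 4 = 1; all invariant factors of ∂_1 are 1 so no torsion. So H_0 ≅ Z.
rank ∂_1 = 4, rank ∂_2 = 5 ⇒ b_1 = 10 − 4 − 5 = 1; all invariant factors of ∂_2 are 1 so no torsion. So H_1 ≅ Z.
rank ∂_2 = 5, rank ∂_3 = 0 ⇒ b_2 = 5 − 5 − 0 = 0. So H_2 ≅ 0.

H_0 ≅ Z,  H_1 ≅ Z,  H_2 = 0.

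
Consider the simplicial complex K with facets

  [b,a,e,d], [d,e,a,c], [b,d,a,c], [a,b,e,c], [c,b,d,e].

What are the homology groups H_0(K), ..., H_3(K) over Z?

Fix the vertex order a < b < c < d < e and write every simplex with vertices in increasing order. Then dim K = 3 and the simplices of K are:

  0-simplices (5): a, b, c, d, e
  1-simplices (10): ab, ac, ad, ae, bc, bd, be, cd, ce, de
  2-simplices (10): abc, abd, abe, acd, ace, ade, bcd, bce, bde, cde
  3-simplices (5): abcd, abce, abde, acde, bcde

Hence C_0 ≅ Z^5, C_1 ≅ Z^10, C_2 ≅ Z^10, C_3 ≅ Z^5.

∂_1: C_1 → C_0 sends each edge [p,q] (with p < q) to q − p. For instance
  ∂ae = e − a.
The resulting 5×10 matrix has rank 4, and its Smith normal form has invariant factors (1,1,1,1).

Boundary ∂_2: C_2 → C_1 sends each 2-simplex [p,q,r] to [q,r] − [p,r] + [p,q]. For instance
  ∂cde = de − ce + cd,
  ∂abe = be − ae + ab.
The resulting 10×10 matrix has rank 6, and its Smith normal form has invariant factors (1,1,1,1,1,1).

Boundary ∂_3: C_3 → C_2 sends each 3-simplex σ to the alternating sum Σ_i (−1)^i (σ with its i-th vertex removed). For instance
  ∂abcd = bcd − acd + abd − abc,
  ∂acde = cde − ade + ace − acd.
This gives a 10×5 integer matrix of rank 4; reducing to Smith normal form yields diagonal entries (1,1,1,1).

From H_k ≅ ker(∂_k) / im(∂_{k+1}) we obtain:

  H_0: rank C_0 − rank ∂_1 = 5 − 4 = 1, and the invariant factors of ∂_1 are all 1, so H_0 ≅ Z.
  H_1: rank ker ∂_1 − rank ∂_2 = (10 − 4) − 6 = 0, and the invariant factors of ∂_2 are all 1, so H_1 ≅ 0.
  H_2: rank ker ∂_2 − rank ∂_3 = (10 − 6) − 4 = 0, and the invariant factors of ∂_3 are all 1, so H_2 ≅ 0.
  H_3: rank ker ∂_3 − rank ∂_4 = (5 − 4) − 0 = 1, and there is no ∂_4, so H_3 ≅ Z.

As a check, the Euler characteristic is 5 − 10 + 10 − 5 = 0, which agrees with 1 − 0 + 0 − 1 = 0.

H_0 ≅ Z,  H_1 = 0,  H_2 = 0,  H_3 ≅ Z.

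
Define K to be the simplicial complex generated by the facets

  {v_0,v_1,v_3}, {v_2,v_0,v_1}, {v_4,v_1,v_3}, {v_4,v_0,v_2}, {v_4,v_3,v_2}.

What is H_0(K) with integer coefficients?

Fix the vertex order v_0 < v_1 < v_2 < v_3 < v_4 and write every simplex with vertices in increasing order. Then dim K = 2 and the simplices of K are:

  0-simplices (5): [v_0], [v_1], [v_2], [v_3], [v_4]
  1-simplices (10): [v_0,v_1], [v_0,v_2], [v_0,v_3], [v_0,v_4], [v_1,v_2], [v_1,v_3], [v_1,v_4], [v_2,v_3], [v_2,v_4], [v_3,v_4]
  2-simplices (5): [v_0,v_1,v_2], [v_0,v_1,v_3], [v_0,v_2,v_4], [v_1,v_3,v_4], [v_2,v_3,v_4]

so the chain groups are C_0 ≅ Z^5, C_1 ≅ Z^10, C_2 ≅ Z^5.

∂_1: C_1 → C_0 sends each edge [p,q] (with p < q) to q − p. For instance
  ∂[v_1,v_3] = [v_3] − [v_1].
As a 5×10 matrix over Z this has rank 4, with invariant factors (1,1,1,1).

The boundary map ∂_2: C_2 → C_1 maps a triangle to the signed sum of its edges. For instance
  ∂[v_2,v_3,v_4] = [v_3,v_4] − [v_2,v_4] + [v_2,v_3],
  ∂[v_1,v_3,v_4] = [v_3,v_4] − [v_1,v_4] + [v_1,v_3].
This gives a 10×5 integer matrix of rank 5; reducing to Smith normal form yields diagonal entries (1,1,1,1,1).

Now H_k = ker ∂_k / im ∂_{k+1}, so:

  H_0: rank C_0 − rank ∂_1 = 5 − 4 = 1, and the invariant factors of ∂_1 are all 1, so H_0 = Z.

H_0 ≅ Z.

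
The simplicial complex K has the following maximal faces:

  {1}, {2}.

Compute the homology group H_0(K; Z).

We work with the vertex ordering 1 < 2. The simplices of K, each written with vertices in increasing order, are:

  0-simplices (2): [1], [2]

Hence C_0 ≅ Z^2.

Computing H_k = (kernel of ∂_k) / (image of ∂_{k+1}):

  H_0: rank C_0 − rank ∂_1 = 2 − 0 = 2, and there is no ∂_1, so H_0 = Z^2.

H_0 = Z^2.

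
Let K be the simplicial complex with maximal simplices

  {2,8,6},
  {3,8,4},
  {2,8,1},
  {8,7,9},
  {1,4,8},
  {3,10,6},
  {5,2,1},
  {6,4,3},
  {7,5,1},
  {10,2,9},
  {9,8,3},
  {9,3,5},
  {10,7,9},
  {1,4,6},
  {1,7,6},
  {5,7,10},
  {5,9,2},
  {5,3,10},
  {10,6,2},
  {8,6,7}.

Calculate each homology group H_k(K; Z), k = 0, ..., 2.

H_0 = Z,  H_1 = Z ⊕ Z/2,  H_2 = 0.

Order the vertices as 1 < 2 < 3 < 4 < 5 < 6 < 7 < 8 < 9 < 10. Listing each simplex with vertices in this order, K has dimension 2 with simplices:

  0-simplices (10): [1], [2], [3], [4], [5], [6], [7], [8], [9], [10]
  1-simplices (30): (30 of them)
  2-simplices (20): (20 of them)

so the chain groups are C_0 ≅ Z^10, C_1 ≅ Z^30, C_2 ≅ Z^20.

∂_1: C_1 → C_0 is given by ∂[p,q] = [q] − [p]. For instance
  ∂[4,8] = [8] − [4].
This gives a 10×30 integer matrix of rank 9; reducing to Smith normal form yields diagonal entries (1,1,1,1,1,1,1,1,1).

∂_2: C_2 → C_1 sends each 2-simplex [p,q,r] to [q,r] − [p,r] + [p,q]. For instance
  ∂[3,8,9] = [8,9] − [3,9] + [3,8],
  ∂[1,2,5] = [2,5] − [1,5] + [1,2].
The 30×20 boundary matrix has rank 20 and Smith normal form diag(1,1,1,1,1,1,1,1,1,1,1,1,1,1,1,1,1,1,1,2).

Reading off H_k = ker ∂_k / im ∂_{k+1}:

  H_0: rank C_0 − rank ∂_1 = 10 − 9 = 1, and the invariant factors of ∂_1 are all 1, so H_0 ≅ Z.
  H_1: rank ker ∂_1 − rank ∂_2 = (30 − 9) − 20 = 1, and ∂_2 has invariant factor 2 > 1, so H_1 ≅ Z ⊕ Z/2.
  H_2: rank ker ∂_2 − rank ∂_3 = (20 − 20) − 0 = 0, and there is no ∂_3, so H_2 ≅ 0.

(K is a triangulation of the Klein bottle.)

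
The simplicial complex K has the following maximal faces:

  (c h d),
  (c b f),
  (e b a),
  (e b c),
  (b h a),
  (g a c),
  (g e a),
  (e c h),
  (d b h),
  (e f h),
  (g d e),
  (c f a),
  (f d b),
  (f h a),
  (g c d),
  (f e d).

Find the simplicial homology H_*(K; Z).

Take the total order a < b < c < d < e < f < g < h on the vertex set. Then K (dimension 2) consists of the simplices:

  0-simplices (8): a, b, c, d, e, f, g, h
  1-simplices (24): ab, ac, ae, af, ag, ah, bc, bd, be, bf, bh, cd, ce, cf, cg, ch, de, df, dg, dh, ef, eg, eh, fh
  2-simplices (16): abe, abh, acf, acg, aeg, afh, bce, bcf, bdf, bdh, cdg, cdh, ceh, def, deg, efh

Hence C_0 ≅ Z^8, C_1 ≅ Z^24, C_2 ≅ Z^16.

Boundary ∂_1: C_1 → C_0 maps an edge to its endpoints' difference, ∂[p,q] = q − p. For instance
  ∂cd = d − c.
The resulting 8×24 matrix has rank 7, and its Smith normal form has invariant factors (1,1,1,1,1,1,1).

∂_2: C_2 → C_1 maps a triangle to the signed sum of its edges. For instance
  ∂acg = cg − ag + ac,
  ∂abe = be − ae + ab.
As a 24×16 matrix over Z this has rank 15, with invariant factors (1,1,1,1,1,1,1,1,1,1,1,1,1,1,1).

From H_k ≅ ker(∂_k) / im(∂_{k+1}) we obtain:

  H_0: rank C_0 − rank ∂_1 = 8 − 7 = 1, and the invariant factors of ∂_1 are all 1, so H_0 = Z.
  H_1: rank ker ∂_1 − rank ∂_2 = (24 − 7) − 15 = 2, and the invariant factors of ∂_2 are all 1, so H_1 = Z^2.
  H_2: rank ker ∂_2 − rank ∂_3 = (16 − 15) − 0 = 1, and there is no ∂_3, so H_2 = Z.

H_0 = Z,  H_1 = Z^2,  H_2 = Z.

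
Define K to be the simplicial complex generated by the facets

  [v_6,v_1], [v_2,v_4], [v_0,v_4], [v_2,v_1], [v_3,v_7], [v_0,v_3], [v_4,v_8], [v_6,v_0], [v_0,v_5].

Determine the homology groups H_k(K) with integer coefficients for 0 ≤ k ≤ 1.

We work with the vertex ordering v_0 < v_1 < v_2 < v_3 < v_4 < v_5 < v_6 < v_7 < v_8. The simplices of K, each written with vertices in increasing order, are:

  0-simplices (9): [v_0], [v_1], [v_2], [v_3], [v_4], [v_5], [v_6], [v_7], [v_8]
  1-simplices (9): [v_0,v_3], [v_0,v_4], [v_0,v_5], [v_0,v_6], [v_1,v_2], [v_1,v_6], [v_2,v_4], [v_3,v_7], [v_4,v_8]

Hence C_0 ≅ Z^9, C_1 ≅ Z^9.

∂_1: C_1 → C_0 is given by ∂[p,q] = [q] − [p].
As a 9×9 matrix over Z this has rank 8, with invariant factors (1,1,1,1,1,1,1,1).

Now H_k = ker ∂_k / im ∂_{k+1}, so:

  H_0: rank C_0 − rank ∂_1 = 9 − 8 = 1, and the invariant factors of ∂_1 are all 1, so H_0 ≅ Z.
  H_1: rank ker ∂_1 − rank ∂_2 = (9 − 8) − 0 = 1, and there is no ∂_2, so H_1 ≅ Z.

As a check, the Euler characteristic is 9 − 9 = 0, which agrees with 1 − 1 = 0.

H_0 ≅ Z,  H_1 ≅ Z.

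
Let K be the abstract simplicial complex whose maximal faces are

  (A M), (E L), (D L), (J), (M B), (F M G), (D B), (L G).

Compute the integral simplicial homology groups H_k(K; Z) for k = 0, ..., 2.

H_0 = Z^2,  H_1 = Z,  H_2 = 0.

Take the total order A < B < D < E < F < G < J < L < M on the vertex set. Then K (dimension 2) consists of the simplices:

  0-simplices (9): A, B, D, E, F, G, J, L, M
  1-simplices (9): AM, BD, BM, DL, EL, FG, FM, GL, GM
  2-simplices (1): FGM

Hence C_0 ≅ Z^9, C_1 ≅ Z^9, C_2 ≅ Z^1.

Boundary ∂_1: C_1 → C_0 is given by ∂[p,q] = [q] − [p].
The 9×9 boundary matrix has rank 7 and Smith normal form diag(1,1,1,1,1,1,1).

Boundary ∂_2: C_2 → C_1 sends each 2-simplex [p,q,r] to [q,r] − [p,r] + [p,q]. For instance
  ∂FGM = GM − FM + FG.
The 9×1 boundary matrix has rank 1 and Smith normal form diag(1).

Reading off H_k = ker ∂_k / im ∂_{k+1}:

  H_0: rank C_0 − rank ∂_1 = 9 − 7 = 2, and the invariant factors of ∂_1 are all 1, so H_0 = Z^2.
  H_1: rank ker ∂_1 − rank ∂_2 = (9 − 7) − 1 = 1, and the invariant factors of ∂_2 are all 1, so H_1 = Z.
  H_2: rank ker ∂_2 − rank ∂_3 = (1 − 1) − 0 = 0, and there is no ∂_3, so H_2 = 0.

As a check, the Euler characteristic is 9 − 9 + 1 = 1, which agrees with 2 − 1 + 0 = 1.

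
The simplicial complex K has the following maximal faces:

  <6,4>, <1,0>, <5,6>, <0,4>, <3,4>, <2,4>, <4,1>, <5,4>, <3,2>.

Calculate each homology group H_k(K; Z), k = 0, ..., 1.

H_0 ≅ Z,  H_1 ≅ Z^3.

Order the vertices as 0 < 1 < 2 < 3 < 4 < 5 < 6. Listing each simplex with vertices in this order, K has dimension 1 with simplices:

  0-simplices (7): [0], [1], [2], [3], [4], [5], [6]
  1-simplices (9): [0,1], [0,4], [1,4], [2,3], [2,4], [3,4], [4,5], [4,6], [5,6]

giving chain groups C_0 ≅ Z^7, C_1 ≅ Z^9.

The boundary map ∂_1: C_1 → C_0 maps an edge to its endpoints' difference, ∂[p,q] = q − p. For instance
  ∂[3,4] = [4] − [3].
The 7×9 boundary matrix has rank 6 and Smith normal form diag(1,1,1,1,1,1).

Computing H_k = (kernel of ∂_k) / (image of ∂_{k+1}):

  H_0: rank C_0 − rank ∂_1 = 7 − 6 = 1, and the invariant factors of ∂_1 are all 1, so H_0 ≅ Z.
  H_1: rank ker ∂_1 − rank ∂_2 = (9 − 6) − 0 = 3, and there is no ∂_2, so H_1 ≅ Z^3.

As a check, the Euler characteristic is 7 − 9 = -2, which agrees with 1 − 3 = -2.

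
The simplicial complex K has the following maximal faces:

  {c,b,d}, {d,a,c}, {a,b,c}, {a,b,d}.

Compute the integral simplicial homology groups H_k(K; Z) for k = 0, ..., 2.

We work with the vertex ordering a < b < c < d. The simplices of K, each written with vertices in increasing order, are:

  0-simplices (4): a, b, c, d
  1-simplices (6): ab, ac, ad, bc, bd, cd
  2-simplices (4): abc, abd, acd, bcd

giving chain groups C_0 ≅ Z^4, C_1 ≅ Z^6, C_2 ≅ Z^4.

The boundary map ∂_1: C_1 → C_0 is given by ∂[p,q] = [q] − [p]. For instance
  ∂ad = d − a.
The resulting 4×6 matrix has rank 3, and its Smith normal form has invariant factors (1,1,1).

∂_2: C_2 → C_1 acts by ∂[p,q,r] = [q,r] − [p,r] + [p,q]. For instance
  ∂acd = cd − ad + ac,
  ∂abc = bc − ac + ab.
The 6×4 boundary matrix has rank 3 and Smith normal form diag(1,1,1).

Computing H_k = (kernel of ∂_k) / (image of ∂_{k+1}):

  H_0: rank C_0 − rank ∂_1 = 4 − 3 = 1, and the invariant factors of ∂_1 are all 1, so H_0 ≅ Z.
  H_1: rank ker ∂_1 − rank ∂_2 = (6 − 3) − 3 = 0, and the invariant factors of ∂_2 are all 1, so H_1 ≅ 0.
  H_2: rank ker ∂_2 − rank ∂_3 = (4 − 3) − 0 = 1, and there is no ∂_3, so H_2 ≅ Z.

H_0 = Z,  H_1 = 0,  H_2 = Z.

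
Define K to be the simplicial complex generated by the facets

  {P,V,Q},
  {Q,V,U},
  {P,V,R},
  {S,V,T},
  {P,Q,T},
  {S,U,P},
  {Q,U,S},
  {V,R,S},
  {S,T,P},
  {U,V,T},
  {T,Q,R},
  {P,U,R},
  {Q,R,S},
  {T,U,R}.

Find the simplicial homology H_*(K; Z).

H_0 ≅ Z,  H_1 ≅ Z^2,  H_2 ≅ Z.

Fix the vertex order P < Q < R < S < T < U < V and write every simplex with vertices in increasing order. Then dim K = 2 and the simplices of K are:

  0-simplices (7): P, Q, R, S, T, U, V
  1-simplices (21): PQ, PR, PS, PT, PU, PV, QR, QS, QT, QU, QV, RS, RT, RU, RV, ST, SU, SV, TU, TV, UV
  2-simplices (14): PQT, PQV, PRU, PRV, PST, PSU, QRS, QRT, QSU, QUV, RSV, RTU, STV, TUV

so the chain groups are C_0 ≅ Z^7, C_1 ≅ Z^21, C_2 ≅ Z^14.

The boundary map ∂_1: C_1 → C_0 is given by ∂[p,q] = [q] − [p].
The resulting 7×21 matrix has rank 6, and its Smith normal form has invariant factors (1,1,1,1,1,1).

∂_2: C_2 → C_1 maps a triangle to the signed sum of its edges. For instance
  ∂PST = ST − PT + PS,
  ∂RTU = TU − RU + RT.
The resulting 21×14 matrix has rank 13, and its Smith normal form has invariant factors (1,1,1,1,1,1,1,1,1,1,1,1,1).

Now H_k = ker ∂_k / im ∂_{k+1}, so:

  H_0: rank C_0 − rank ∂_1 = 7 − 6 = 1, and the invariant factors of ∂_1 are all 1, so H_0 = Z.
  H_1: rank ker ∂_1 − rank ∂_2 = (21 − 6) − 13 = 2, and the invariant factors of ∂_2 are all 1, so H_1 = Z^2.
  H_2: rank ker ∂_2 − rank ∂_3 = (14 − 13) − 0 = 1, and there is no ∂_3, so H_2 = Z.

As a check, the Euler characteristic is 7 − 21 + 14 = 0, which agrees with 1 − 2 + 1 = 0.
(K is a triangulation of the torus T^2.)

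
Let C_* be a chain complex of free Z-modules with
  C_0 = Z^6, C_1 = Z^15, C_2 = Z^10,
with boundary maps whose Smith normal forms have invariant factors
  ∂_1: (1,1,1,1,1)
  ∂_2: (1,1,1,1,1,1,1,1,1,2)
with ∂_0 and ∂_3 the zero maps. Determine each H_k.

H_0 = Z,  H_1 = Z/2,  H_2 = 0.

H_0: b_0 = 6 − 0 − 5 = 1; torsion from ∂_1 factors > 1: none. So H_0 = Z.
H_1: b_1 = 15 − 5 − 10 = 0; torsion from ∂_2 factors > 1: [2]. So H_1 = Z/2.
H_2: b_2 = 10 − 10 − 0 = 0; torsion from ∂_3 factors > 1: none. So H_2 = 0.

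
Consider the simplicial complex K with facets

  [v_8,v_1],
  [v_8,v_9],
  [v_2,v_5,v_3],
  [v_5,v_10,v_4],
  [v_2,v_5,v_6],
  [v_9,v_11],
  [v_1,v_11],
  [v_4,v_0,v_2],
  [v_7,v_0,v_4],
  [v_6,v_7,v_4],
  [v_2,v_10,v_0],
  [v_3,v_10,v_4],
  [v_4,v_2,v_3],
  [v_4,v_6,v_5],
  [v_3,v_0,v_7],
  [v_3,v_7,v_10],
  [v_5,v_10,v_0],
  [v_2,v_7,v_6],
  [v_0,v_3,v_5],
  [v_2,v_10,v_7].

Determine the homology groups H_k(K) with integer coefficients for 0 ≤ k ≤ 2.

H_0 ≅ Z^2,  H_1 ≅ Z^3,  H_2 ≅ Z.

Order the vertices as v_0 < v_1 < v_2 < v_3 < v_4 < v_5 < v_6 < v_7 < v_8 < v_9 < v_10 < v_11. Listing each simplex with vertices in this order, K has dimension 2 with simplices:

  0-simplices (12): [v_0], [v_1], [v_2], [v_3], [v_4], [v_5], [v_6], [v_7], [v_8], [v_9], [v_10], [v_11]
  1-simplices (28): (28 of them)
  2-simplices (16): (16 of them)

giving chain groups C_0 ≅ Z^12, C_1 ≅ Z^28, C_2 ≅ Z^16.

Boundary ∂_1: C_1 → C_0 is given by ∂[p,q] = [q] − [p]. For instance
  ∂[v_0,v_4] = [v_4] − [v_0].
This gives a 12×28 integer matrix of rank 10; reducing to Smith normal form yields diagonal entries (1,1,1,1,1,1,1,1,1,1).

∂_2: C_2 → C_1 acts by ∂[p,q,r] = [q,r] − [p,r] + [p,q]. For instance
  ∂[v_2,v_3,v_5] = [v_3,v_5] − [v_2,v_5] + [v_2,v_3],
  ∂[v_3,v_7,v_10] = [v_7,v_10] − [v_3,v_10] + [v_3,v_7].
As a 28×16 matrix over Z this has rank 15, with invariant factors (1,1,1,1,1,1,1,1,1,1,1,1,1,1,1).

Computing H_k = (kernel of ∂_k) / (image of ∂_{k+1}):

  H_0: rank C_0 − rank ∂_1 = 12 − 10 = 2, and the invariant factors of ∂_1 are all 1, so H_0 ≅ Z^2.
  H_1: rank ker ∂_1 − rank ∂_2 = (28 − 10) − 15 = 3, and the invariant factors of ∂_2 are all 1, so H_1 ≅ Z^3.
  H_2: rank ker ∂_2 − rank ∂_3 = (16 − 15) − 0 = 1, and there is no ∂_3, so H_2 ≅ Z.

(K is a triangulation of the disjoint union of the torus T^2 and the circle S^1.)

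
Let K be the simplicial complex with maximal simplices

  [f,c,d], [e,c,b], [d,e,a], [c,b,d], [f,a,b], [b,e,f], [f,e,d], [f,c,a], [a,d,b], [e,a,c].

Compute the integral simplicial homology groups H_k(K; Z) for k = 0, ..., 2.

H_0 ≅ Z,  H_1 ≅ Z_2,  H_2 = 0.

Take the total order a < b < c < d < e < f on the vertex set. Then K (dimension 2) consists of the simplices:

  0-simplices (6): a, b, c, d, e, f
  1-simplices (15): ab, ac, ad, ae, af, bc, bd, be, bf, cd, ce, cf, de, df, ef
  2-simplices (10): abd, abf, ace, acf, ade, bcd, bce, bef, cdf, def

so the chain groups are C_0 ≅ Z^6, C_1 ≅ Z^15, C_2 ≅ Z^10.

∂_1: C_1 → C_0 is given by ∂[p,q] = [q] − [p].
This gives a 6×15 integer matrix of rank 5; reducing to Smith normal form yields diagonal entries (1,1,1,1,1).

∂_2: C_2 → C_1 acts by ∂[p,q,r] = [q,r] − [p,r] + [p,q]. For instance
  ∂abf = bf − af + ab,
  ∂abd = bd − ad + ab.
The 15×10 boundary matrix has rank 10 and Smith normal form diag(1,1,1,1,1,1,1,1,1,2).

From H_k ≅ ker(∂_k) / im(∂_{k+1}) we obtain:

  H_0: rank C_0 − rank ∂_1 = 6 − 5 = 1, and the invariant factors of ∂_1 are all 1, so H_0 ≅ Z.
  H_1: rank ker ∂_1 − rank ∂_2 = (15 − 5) − 10 = 0, and ∂_2 has invariant factor 2 > 1, so H_1 ≅ Z_2.
  H_2: rank ker ∂_2 − rank ∂_3 = (10 − 10) − 0 = 0, and there is no ∂_3, so H_2 ≅ 0.

(K is a triangulation of the real projective plane RP^2.)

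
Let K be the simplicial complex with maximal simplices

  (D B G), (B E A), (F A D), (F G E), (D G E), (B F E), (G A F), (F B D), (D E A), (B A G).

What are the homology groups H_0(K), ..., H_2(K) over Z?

H_0 ≅ Z,  H_1 ≅ Z/2,  H_2 = 0.

K has 6 vertices, 15 edges, 10 triangles.
rank ∂_0 = 0, rank ∂_1 = 5 ⇒ b_0 = 6 − 0 − 5 = 1; all invariant factors of ∂_1 are 1 so no torsion. So H_0 = Z.
rank ∂_1 = 5, rank ∂_2 = 10 ⇒ b_1 = 15 − 5 − 10 = 0; ∂_2 has invariant factor(s) [2] giving torsion. So H_1 = Z/2.
rank ∂_2 = 10, rank ∂_3 = 0 ⇒ b_2 = 10 − 10 − 0 = 0. So H_2 = 0.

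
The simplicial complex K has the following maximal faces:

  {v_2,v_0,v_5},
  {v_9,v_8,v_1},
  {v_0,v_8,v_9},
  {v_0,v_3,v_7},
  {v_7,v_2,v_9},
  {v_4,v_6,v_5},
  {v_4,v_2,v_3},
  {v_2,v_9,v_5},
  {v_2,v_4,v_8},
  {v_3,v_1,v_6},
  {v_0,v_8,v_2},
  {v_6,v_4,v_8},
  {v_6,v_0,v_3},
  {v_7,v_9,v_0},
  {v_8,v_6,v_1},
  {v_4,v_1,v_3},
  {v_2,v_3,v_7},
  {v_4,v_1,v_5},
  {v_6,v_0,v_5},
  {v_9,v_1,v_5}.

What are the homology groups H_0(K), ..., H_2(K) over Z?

Fix the vertex order v_0 < v_1 < v_2 < v_3 < v_4 < v_5 < v_6 < v_7 < v_8 < v_9 and write every simplex with vertices in increasing order. Then dim K = 2 and the simplices of K are:

  0-simplices (10): [v_0], [v_1], [v_2], [v_3], [v_4], [v_5], [v_6], [v_7], [v_8], [v_9]
  1-simplices (30): (30 of them)
  2-simplices (20): (20 of them)

giving chain groups C_0 ≅ Z^10, C_1 ≅ Z^30, C_2 ≅ Z^20.

∂_1: C_1 → C_0 maps an edge to its endpoints' difference, ∂[p,q] = q − p. For instance
  ∂[v_3,v_4] = [v_4] − [v_3].
The 10×30 boundary matrix has rank 9 and Smith normal form diag(1,1,1,1,1,1,1,1,1).

∂_2: C_2 → C_1 maps a triangle to the signed sum of its edges. For instance
  ∂[v_1,v_8,v_9] = [v_8,v_9] − [v_1,v_9] + [v_1,v_8],
  ∂[v_4,v_5,v_6] = [v_5,v_6] − [v_4,v_6] + [v_4,v_5].
The resulting 30×20 matrix has rank 20, and its Smith normal form has invariant factors (1,1,1,1,1,1,1,1,1,1,1,1,1,1,1,1,1,1,1,2).

From H_k ≅ ker(∂_k) / im(∂_{k+1}) we obtain:

  H_0: rank C_0 − rank ∂_1 = 10 − 9 = 1, and the invariant factors of ∂_1 are all 1, so H_0 ≅ Z.
  H_1: rank ker ∂_1 − rank ∂_2 = (30 − 9) − 20 = 1, and ∂_2 has invariant factor 2 > 1, so H_1 ≅ Z × Z/2.
  H_2: rank ker ∂_2 − rank ∂_3 = (20 − 20) − 0 = 0, and there is no ∂_3, so H_2 ≅ 0.

H_0 = Z,  H_1 = Z × Z/2,  H_2 = 0.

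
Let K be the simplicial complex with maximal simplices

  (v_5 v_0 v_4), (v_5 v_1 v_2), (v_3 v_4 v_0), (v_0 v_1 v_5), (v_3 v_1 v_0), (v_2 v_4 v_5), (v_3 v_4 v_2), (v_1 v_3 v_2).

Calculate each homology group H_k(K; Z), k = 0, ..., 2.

H_0 = Z,  H_1 = 0,  H_2 = Z.

Take the total order v_0 < v_1 < v_2 < v_3 < v_4 < v_5 on the vertex set. Then K (dimension 2) consists of the simplices:

  0-simplices (6): [v_0], [v_1], [v_2], [v_3], [v_4], [v_5]
  1-simplices (12): [v_0,v_1], [v_0,v_3], [v_0,v_4], [v_0,v_5], [v_1,v_2], [v_1,v_3], [v_1,v_5], [v_2,v_3], [v_2,v_4], [v_2,v_5], [v_3,v_4], [v_4,v_5]
  2-simplices (8): [v_0,v_1,v_3], [v_0,v_1,v_5], [v_0,v_3,v_4], [v_0,v_4,v_5], [v_1,v_2,v_3], [v_1,v_2,v_5], [v_2,v_3,v_4], [v_2,v_4,v_5]

so the chain groups are C_0 ≅ Z^6, C_1 ≅ Z^12, C_2 ≅ Z^8.

∂_1: C_1 → C_0 is given by ∂[p,q] = [q] − [p].
This gives a 6×12 integer matrix of rank 5; reducing to Smith normal form yields diagonal entries (1,1,1,1,1).

∂_2: C_2 → C_1 sends each 2-simplex [p,q,r] to [q,r] − [p,r] + [p,q]. For instance
  ∂[v_1,v_2,v_5] = [v_2,v_5] − [v_1,v_5] + [v_1,v_2],
  ∂[v_0,v_1,v_3] = [v_1,v_3] − [v_0,v_3] + [v_0,v_1].
This gives a 12×8 integer matrix of rank 7; reducing to Smith normal form yields diagonal entries (1,1,1,1,1,1,1).

Reading off H_k = ker ∂_k / im ∂_{k+1}:

  H_0: rank C_0 − rank ∂_1 = 6 − 5 = 1, and the invariant factors of ∂_1 are all 1, so H_0 ≅ Z.
  H_1: rank ker ∂_1 − rank ∂_2 = (12 − 5) − 7 = 0, and the invariant factors of ∂_2 are all 1, so H_1 ≅ 0.
  H_2: rank ker ∂_2 − rank ∂_3 = (8 − 7) − 0 = 1, and there is no ∂_3, so H_2 ≅ Z.

(K is a triangulation of the 2-sphere S^2.)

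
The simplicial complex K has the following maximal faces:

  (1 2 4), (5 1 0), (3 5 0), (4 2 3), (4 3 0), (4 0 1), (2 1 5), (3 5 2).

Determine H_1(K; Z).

H_1 ≅ 0.

We work with the vertex ordering 0 < 1 < 2 < 3 < 4 < 5. The simplices of K, each written with vertices in increasing order, are:

  0-simplices (6): [0], [1], [2], [3], [4], [5]
  1-simplices (12): [0,1], [0,3], [0,4], [0,5], [1,2], [1,4], [1,5], [2,3], [2,4], [2,5], [3,4], [3,5]
  2-simplices (8): [0,1,4], [0,1,5], [0,3,4], [0,3,5], [1,2,4], [1,2,5], [2,3,4], [2,3,5]

so the chain groups are C_0 ≅ Z^6, C_1 ≅ Z^12, C_2 ≅ Z^8.

Boundary ∂_1: C_1 → C_0 maps an edge to its endpoints' difference, ∂[p,q] = q − p. For instance
  ∂[1,2] = [2] − [1].
The resulting 6×12 matrix has rank 5, and its Smith normal form has invariant factors (1,1,1,1,1).

Boundary ∂_2: C_2 → C_1 maps a triangle to the signed sum of its edges. For instance
  ∂[0,1,5] = [1,5] − [0,5] + [0,1],
  ∂[0,3,5] = [3,5] − [0,5] + [0,3].
This gives a 12×8 integer matrix of rank 7; reducing to Smith normal form yields diagonal entries (1,1,1,1,1,1,1).

Now H_k = ker ∂_k / im ∂_{k+1}, so:

  H_1: rank ker ∂_1 − rank ∂_2 = (12 − 5) − 7 = 0, and the invariant factors of ∂_2 are all 1, so H_1 ≅ 0.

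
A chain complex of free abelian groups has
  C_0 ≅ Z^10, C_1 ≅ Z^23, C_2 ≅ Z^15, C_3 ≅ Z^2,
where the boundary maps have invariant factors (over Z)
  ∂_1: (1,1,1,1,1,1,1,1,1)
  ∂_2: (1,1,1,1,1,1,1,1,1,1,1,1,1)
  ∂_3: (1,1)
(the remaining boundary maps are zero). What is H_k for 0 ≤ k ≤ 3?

H_0 = Z,  H_1 = Z,  H_2 = 0,  H_3 = 0.

H_0: b_0 = 10 − 0 − 9 = 1; torsion from ∂_1 factors > 1: none. So H_0 = Z.
H_1: b_1 = 23 − 9 − 13 = 1; torsion from ∂_2 factors > 1: none. So H_1 = Z.
H_2: b_2 = 15 − 13 − 2 = 0; torsion from ∂_3 factors > 1: none. So H_2 = 0.
H_3: b_3 = 2 − 2 − 0 = 0; torsion from ∂_4 factors > 1: none. So H_3 = 0.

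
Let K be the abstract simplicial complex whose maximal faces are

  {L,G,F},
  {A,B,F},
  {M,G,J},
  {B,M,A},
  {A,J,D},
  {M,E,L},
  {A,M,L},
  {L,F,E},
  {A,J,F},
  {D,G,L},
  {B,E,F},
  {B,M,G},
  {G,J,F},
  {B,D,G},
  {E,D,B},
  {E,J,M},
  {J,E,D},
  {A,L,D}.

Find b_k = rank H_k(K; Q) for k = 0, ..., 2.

b_0 = 1, b_1 = 2, b_2 = 1.

Take the total order A < B < D < E < F < G < J < L < M on the vertex set. Then K (dimension 2) consists of the simplices:

  0-simplices (9): A, B, D, E, F, G, J, L, M
  1-simplices (27): AB, AD, AF, AJ, AL, AM, BD, BE, BF, BG, BM, DE, DG, DJ, DL, EF, EJ, EL, EM, FG, FJ, FL, GJ, GL, GM, JM, LM
  2-simplices (18): ABF, ABM, ADJ, ADL, AFJ, ALM, BDE, BDG, BEF, BGM, DEJ, DGL, EFL, EJM, ELM, FGJ, FGL, GJM

Hence C_0 ≅ Z^9, C_1 ≅ Z^27, C_2 ≅ Z^18.

Boundary ∂_1: C_1 → C_0 is given by ∂[p,q] = [q] − [p].
This gives a 9×27 integer matrix of rank 8; reducing to Smith normal form yields diagonal entries (1,1,1,1,1,1,1,1).

The boundary map ∂_2: C_2 → C_1 maps a triangle to the signed sum of its edges. For instance
  ∂EJM = JM − EM + EJ,
  ∂DEJ = EJ − DJ + DE.
This gives a 27×18 integer matrix of rank 17; reducing to Smith normal form yields diagonal entries (1,1,1,1,1,1,1,1,1,1,1,1,1,1,1,1,1).

From H_k ≅ ker(∂_k) / im(∂_{k+1}) we obtain:

  H_0: rank C_0 − rank ∂_1 = 9 − 8 = 1, and the invariant factors of ∂_1 are all 1, so H_0 = Z.
  H_1: rank ker ∂_1 − rank ∂_2 = (27 − 8) − 17 = 2, and the invariant factors of ∂_2 are all 1, so H_1 = Z^2.
  H_2: rank ker ∂_2 − rank ∂_3 = (18 − 17) − 0 = 1, and there is no ∂_3, so H_2 = Z.

As a check, the Euler characteristic is 9 − 27 + 18 = 0, which agrees with 1 − 2 + 1 = 0.

Hence the Betti numbers are b_0 = 1, b_1 = 2, b_2 = 1.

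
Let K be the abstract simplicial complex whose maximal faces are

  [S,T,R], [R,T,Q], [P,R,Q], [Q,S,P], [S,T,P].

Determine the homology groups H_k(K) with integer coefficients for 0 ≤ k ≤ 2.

K has 5 vertices, 10 edges, 5 triangles.
rank ∂_0 = 0, rank ∂_1 = 4 ⇒ b_0 = 5 − 0 − 4 = 1; all invariant factors of ∂_1 are 1 so no torsion. So H_0 ≅ Z.
rank ∂_1 = 4, rank ∂_2 = 5 ⇒ b_1 = 10 − 4 − 5 = 1; all invariant factors of ∂_2 are 1 so no torsion. So H_1 ≅ Z.
rank ∂_2 = 5, rank ∂_3 = 0 ⇒ b_2 = 5 − 5 − 0 = 0. So H_2 ≅ 0.

H_0 = Z,  H_1 = Z,  H_2 = 0.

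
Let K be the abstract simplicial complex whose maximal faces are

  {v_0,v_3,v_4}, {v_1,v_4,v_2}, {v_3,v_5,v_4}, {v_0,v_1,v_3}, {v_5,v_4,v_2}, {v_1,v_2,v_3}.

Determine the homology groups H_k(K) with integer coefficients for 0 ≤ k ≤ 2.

Order the vertices as v_0 < v_1 < v_2 < v_3 < v_4 < v_5. Listing each simplex with vertices in this order, K has dimension 2 with simplices:

  0-simplices (6): [v_0], [v_1], [v_2], [v_3], [v_4], [v_5]
  1-simplices (12): [v_0,v_1], [v_0,v_3], [v_0,v_4], [v_1,v_2], [v_1,v_3], [v_1,v_4], [v_2,v_3], [v_2,v_4], [v_2,v_5], [v_3,v_4], [v_3,v_5], [v_4,v_5]
  2-simplices (6): [v_0,v_1,v_3], [v_0,v_3,v_4], [v_1,v_2,v_3], [v_1,v_2,v_4], [v_2,v_4,v_5], [v_3,v_4,v_5]

so the chain groups are C_0 ≅ Z^6, C_1 ≅ Z^12, C_2 ≅ Z^6.

Boundary ∂_1: C_1 → C_0 is given by ∂[p,q] = [q] − [p].
The resulting 6×12 matrix has rank 5, and its Smith normal form has invariant factors (1,1,1,1,1).

Boundary ∂_2: C_2 → C_1 maps a triangle to the signed sum of its edges. For instance
  ∂[v_3,v_4,v_5] = [v_4,v_5] − [v_3,v_5] + [v_3,v_4],
  ∂[v_1,v_2,v_3] = [v_2,v_3] − [v_1,v_3] + [v_1,v_2].
As a 12×6 matrix over Z this has rank 6, with invariant factors (1,1,1,1,1,1).

Reading off H_k = ker ∂_k / im ∂_{k+1}:

  H_0: rank C_0 − rank ∂_1 = 6 − 5 = 1, and the invariant factors of ∂_1 are all 1, so H_0 = Z.
  H_1: rank ker ∂_1 − rank ∂_2 = (12 − 5) − 6 = 1, and the invariant factors of ∂_2 are all 1, so H_1 = Z.
  H_2: rank ker ∂_2 − rank ∂_3 = (6 − 6) − 0 = 0, and there is no ∂_3, so H_2 = 0.

As a check, the Euler characteristic is 6 − 12 + 6 = 0, which agrees with 1 − 1 + 0 = 0.

H_0 ≅ Z,  H_1 ≅ Z,  H_2 = 0.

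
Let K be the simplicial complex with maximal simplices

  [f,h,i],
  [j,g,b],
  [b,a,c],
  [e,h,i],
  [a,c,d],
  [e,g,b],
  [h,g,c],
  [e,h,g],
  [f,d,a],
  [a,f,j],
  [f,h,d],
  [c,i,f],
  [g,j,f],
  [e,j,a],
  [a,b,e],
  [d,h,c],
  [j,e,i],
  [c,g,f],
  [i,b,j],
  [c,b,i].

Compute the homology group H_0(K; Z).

H_0 ≅ Z.

We work with the vertex ordering a < b < c < d < e < f < g < h < i < j. The simplices of K, each written with vertices in increasing order, are:

  0-simplices (10): a, b, c, d, e, f, g, h, i, j
  1-simplices (30): ab, ac, ad, ae, af, aj, bc, be, bg, bi, bj, cd, cf, cg, ch, ci, df, dh, eg, eh, ei, ej, fg, fh, fi, fj, gh, gj, hi, ij
  2-simplices (20): abc, abe, acd, adf, aej, afj, bci, beg, bgj, bij, cdh, cfg, cfi, cgh, dfh, egh, ehi, eij, fgj, fhi

giving chain groups C_0 ≅ Z^10, C_1 ≅ Z^30, C_2 ≅ Z^20.

Boundary ∂_1: C_1 → C_0 maps an edge to its endpoints' difference, ∂[p,q] = q − p. For instance
  ∂hi = i − h.
The 10×30 boundary matrix has rank 9 and Smith normal form diag(1,1,1,1,1,1,1,1,1).

Boundary ∂_2: C_2 → C_1 sends each 2-simplex [p,q,r] to [q,r] − [p,r] + [p,q]. For instance
  ∂adf = df − af + ad,
  ∂cfg = fg − cg + cf.
This gives a 30×20 integer matrix of rank 20; reducing to Smith normal form yields diagonal entries (1,1,1,1,1,1,1,1,1,1,1,1,1,1,1,1,1,1,1,2).

Reading off H_k = ker ∂_k / im ∂_{k+1}:

  H_0: rank C_0 − rank ∂_1 = 10 − 9 = 1, and the invariant factors of ∂_1 are all 1, so H_0 ≅ Z.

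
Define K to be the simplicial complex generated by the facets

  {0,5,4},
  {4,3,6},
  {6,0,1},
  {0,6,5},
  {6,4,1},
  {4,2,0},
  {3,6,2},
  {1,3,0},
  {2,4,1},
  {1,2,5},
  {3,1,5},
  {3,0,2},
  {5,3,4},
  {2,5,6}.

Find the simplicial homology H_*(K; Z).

Take the total order 0 < 1 < 2 < 3 < 4 < 5 < 6 on the vertex set. Then K (dimension 2) consists of the simplices:

  0-simplices (7): [0], [1], [2], [3], [4], [5], [6]
  1-simplices (21): [0,1], [0,2], [0,3], [0,4], [0,5], [0,6], [1,2], [1,3], [1,4], [1,5], [1,6], [2,3], [2,4], [2,5], [2,6], [3,4], [3,5], [3,6], [4,5], [4,6], [5,6]
  2-simplices (14): [0,1,3], [0,1,6], [0,2,3], [0,2,4], [0,4,5], [0,5,6], [1,2,4], [1,2,5], [1,3,5], [1,4,6], [2,3,6], [2,5,6], [3,4,5], [3,4,6]

giving chain groups C_0 ≅ Z^7, C_1 ≅ Z^21, C_2 ≅ Z^14.

Boundary ∂_1: C_1 → C_0 is given by ∂[p,q] = [q] − [p].
This gives a 7×21 integer matrix of rank 6; reducing to Smith normal form yields diagonal entries (1,1,1,1,1,1).

Boundary ∂_2: C_2 → C_1 maps a triangle to the signed sum of its edges. For instance
  ∂[1,2,5] = [2,5] − [1,5] + [1,2],
  ∂[1,2,4] = [2,4] − [1,4] + [1,2].
The 21×14 boundary matrix has rank 13 and Smith normal form diag(1,1,1,1,1,1,1,1,1,1,1,1,1).

Computing H_k = (kernel of ∂_k) / (image of ∂_{k+1}):

  H_0: rank C_0 − rank ∂_1 = 7 − 6 = 1, and the invariant factors of ∂_1 are all 1, so H_0 ≅ Z.
  H_1: rank ker ∂_1 − rank ∂_2 = (21 − 6) − 13 = 2, and the invariant factors of ∂_2 are all 1, so H_1 ≅ Z^2.
  H_2: rank ker ∂_2 − rank ∂_3 = (14 − 13) − 0 = 1, and there is no ∂_3, so H_2 ≅ Z.

H_0 ≅ Z,  H_1 ≅ Z^2,  H_2 ≅ Z.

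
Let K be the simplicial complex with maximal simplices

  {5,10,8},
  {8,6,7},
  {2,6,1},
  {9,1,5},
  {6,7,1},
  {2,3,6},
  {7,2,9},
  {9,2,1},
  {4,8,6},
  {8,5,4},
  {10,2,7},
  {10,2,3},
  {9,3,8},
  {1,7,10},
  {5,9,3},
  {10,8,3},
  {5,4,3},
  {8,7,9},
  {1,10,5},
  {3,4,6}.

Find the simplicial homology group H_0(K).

H_0 = Z.

We work with the vertex ordering 1 < 2 < 3 < 4 < 5 < 6 < 7 < 8 < 9 < 10. The simplices of K, each written with vertices in increasing order, are:

  0-simplices (10): [1], [2], [3], [4], [5], [6], [7], [8], [9], [10]
  1-simplices (30): (30 of them)
  2-simplices (20): (20 of them)

Hence C_0 ≅ Z^10, C_1 ≅ Z^30, C_2 ≅ Z^20.

∂_1: C_1 → C_0 maps an edge to its endpoints' difference, ∂[p,q] = q − p.
The 10×30 boundary matrix has rank 9 and Smith normal form diag(1,1,1,1,1,1,1,1,1).

∂_2: C_2 → C_1 maps a triangle to the signed sum of its edges. For instance
  ∂[4,5,8] = [5,8] − [4,8] + [4,5],
  ∂[6,7,8] = [7,8] − [6,8] + [6,7].
The resulting 30×20 matrix has rank 20, and its Smith normal form has invariant factors (1,1,1,1,1,1,1,1,1,1,1,1,1,1,1,1,1,1,1,2).

Now H_k = ker ∂_k / im ∂_{k+1}, so:

  H_0: rank C_0 − rank ∂_1 = 10 − 9 = 1, and the invariant factors of ∂_1 are all 1, so H_0 ≅ Z.

(K is a triangulation of the Klein bottle.)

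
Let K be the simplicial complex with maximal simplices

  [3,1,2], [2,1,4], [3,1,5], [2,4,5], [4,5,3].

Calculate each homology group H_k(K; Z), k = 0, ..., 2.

H_0 = Z,  H_1 = Z,  H_2 = 0.

We work with the vertex ordering 1 < 2 < 3 < 4 < 5. The simplices of K, each written with vertices in increasing order, are:

  0-simplices (5): [1], [2], [3], [4], [5]
  1-simplices (10): [1,2], [1,3], [1,4], [1,5], [2,3], [2,4], [2,5], [3,4], [3,5], [4,5]
  2-simplices (5): [1,2,3], [1,2,4], [1,3,5], [2,4,5], [3,4,5]

Hence C_0 ≅ Z^5, C_1 ≅ Z^10, C_2 ≅ Z^5.

∂_1: C_1 → C_0 is given by ∂[p,q] = [q] − [p]. For instance
  ∂[3,5] = [5] − [3].
The 5×10 boundary matrix has rank 4 and Smith normal form diag(1,1,1,1).

∂_2: C_2 → C_1 acts by ∂[p,q,r] = [q,r] − [p,r] + [p,q]. For instance
  ∂[1,2,4] = [2,4] − [1,4] + [1,2],
  ∂[2,4,5] = [4,5] − [2,5] + [2,4].
The 10×5 boundary matrix has rank 5 and Smith normal form diag(1,1,1,1,1).

Reading off H_k = ker ∂_k / im ∂_{k+1}:

  H_0: rank C_0 − rank ∂_1 = 5 − 4 = 1, and the invariant factors of ∂_1 are all 1, so H_0 = Z.
  H_1: rank ker ∂_1 − rank ∂_2 = (10 − 4) − 5 = 1, and the invariant factors of ∂_2 are all 1, so H_1 = Z.
  H_2: rank ker ∂_2 − rank ∂_3 = (5 − 5) − 0 = 0, and there is no ∂_3, so H_2 = 0.

(K is a triangulation of the Möbius band.)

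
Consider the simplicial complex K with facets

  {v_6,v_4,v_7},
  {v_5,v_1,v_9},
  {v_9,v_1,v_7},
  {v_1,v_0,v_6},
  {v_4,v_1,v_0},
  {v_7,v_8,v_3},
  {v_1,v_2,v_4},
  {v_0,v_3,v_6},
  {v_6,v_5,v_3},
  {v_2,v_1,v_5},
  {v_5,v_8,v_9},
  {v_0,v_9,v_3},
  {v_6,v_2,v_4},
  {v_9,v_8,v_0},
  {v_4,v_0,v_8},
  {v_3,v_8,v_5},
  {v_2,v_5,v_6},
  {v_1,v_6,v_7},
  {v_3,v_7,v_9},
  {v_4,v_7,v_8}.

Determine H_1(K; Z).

H_1 ≅ Z ⊕ Z/2.

Fix the vertex order v_0 < v_1 < v_2 < v_3 < v_4 < v_5 < v_6 < v_7 < v_8 < v_9 and write every simplex with vertices in increasing order. Then dim K = 2 and the simplices of K are:

  0-simplices (10): [v_0], [v_1], [v_2], [v_3], [v_4], [v_5], [v_6], [v_7], [v_8], [v_9]
  1-simplices (30): (30 of them)
  2-simplices (20): (20 of them)

giving chain groups C_0 ≅ Z^10, C_1 ≅ Z^30, C_2 ≅ Z^20.

The boundary map ∂_1: C_1 → C_0 is given by ∂[p,q] = [q] − [p].
The 10×30 boundary matrix has rank 9 and Smith normal form diag(1,1,1,1,1,1,1,1,1).

The boundary map ∂_2: C_2 → C_1 acts by ∂[p,q,r] = [q,r] − [p,r] + [p,q]. For instance
  ∂[v_3,v_7,v_8] = [v_7,v_8] − [v_3,v_8] + [v_3,v_7],
  ∂[v_5,v_8,v_9] = [v_8,v_9] − [v_5,v_9] + [v_5,v_8].
The resulting 30×20 matrix has rank 20, and its Smith normal form has invariant factors (1,1,1,1,1,1,1,1,1,1,1,1,1,1,1,1,1,1,1,2).

Now H_k = ker ∂_k / im ∂_{k+1}, so:

  H_1: rank ker ∂_1 − rank ∂_2 = (30 − 9) − 20 = 1, and ∂_2 has invariant factor 2 > 1, so H_1 = Z ⊕ Z/2.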